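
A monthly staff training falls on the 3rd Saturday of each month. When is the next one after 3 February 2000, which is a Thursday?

February 2000 starts on a Tuesday; its first Saturday is the 5th, so the 3rd Saturday is the 19th — 19 February 2000.
19 February 2000 is after 3 February 2000, so that is the next one.

19 February 2000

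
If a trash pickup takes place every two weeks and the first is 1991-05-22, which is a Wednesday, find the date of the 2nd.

1991-06-05

The 2nd occurrence is 1 interval after the first: 1 × 14 = 14 days after 1991-05-22.
May has 31 days — 9 days to the end of May leaves 5.
5 days into June → 1991-06-05.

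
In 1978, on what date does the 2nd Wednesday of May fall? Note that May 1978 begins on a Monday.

May 10, 1978

May 1978 begins on a Monday, so the first Wednesday is May 3 (2 days later).
The 2nd Wednesday is 1 weeks later: 3 + 7 = 10.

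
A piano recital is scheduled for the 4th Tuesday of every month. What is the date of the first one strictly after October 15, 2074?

October 23, 2074

October 2074 starts on a Monday; its first Tuesday is the 2nd, so the 4th Tuesday is the 23rd — October 23, 2074.
October 23, 2074 is after October 15, 2074, so that is the next one.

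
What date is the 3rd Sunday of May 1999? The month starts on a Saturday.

May 16, 1999

May 1999 begins on a Saturday, so the first Sunday is May 2 (1 day later).
The 3rd Sunday is 2 weeks later: 2 + 14 = 16.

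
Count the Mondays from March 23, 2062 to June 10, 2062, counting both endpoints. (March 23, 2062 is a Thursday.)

March 23, 2062 is a Thursday; the first Monday on or after it is March 27, 2062 (4 days later).
From March 27, 2062 to June 10, 2062: 4 + 30 + 31 + 10 = 75 days (rest of March, April, May, June).
75 ÷ 7 = 10 full weeks with remainder 5, so 10 more Mondays after the first → 11.

11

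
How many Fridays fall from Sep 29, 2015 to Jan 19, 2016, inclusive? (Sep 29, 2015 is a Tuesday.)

Sep 29, 2015 is a Tuesday; the first Friday on or after it is Oct 2, 2015 (3 days later).
From Oct 2, 2015 to Jan 19, 2016: 29 + 30 + 31 + 19 = 109 days (rest of Oct, Nov, Dec, Jan).
109 ÷ 7 = 15 full weeks with remainder 4, so 15 more Fridays after the first → 16.

16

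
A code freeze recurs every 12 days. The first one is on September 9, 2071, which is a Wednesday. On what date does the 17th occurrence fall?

The 17th occurrence is 16 intervals after the first: 16 × 12 = 192 days after September 9, 2071.
September has 30 days — 21 days to the end of September leaves 171.
October has 31 days (140 left).
November has 30 days (110 left).
December has 31 days (79 left).
January has 31 days (48 left).
February has 29 days (19 left).
19 days into March → March 19, 2072.

March 19, 2072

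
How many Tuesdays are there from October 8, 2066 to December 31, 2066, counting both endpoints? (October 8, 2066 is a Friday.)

12

October 8, 2066 is a Friday; the first Tuesday on or after it is October 12, 2066 (4 days later).
From October 12, 2066 to December 31, 2066: 19 + 30 + 31 = 80 days (rest of October, November, December).
80 ÷ 7 = 11 full weeks with remainder 3, so 11 more Tuesdays after the first → 12.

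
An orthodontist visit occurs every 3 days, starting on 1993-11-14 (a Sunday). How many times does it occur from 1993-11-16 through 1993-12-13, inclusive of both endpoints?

9

Occurrences land 3·i days after 1993-11-14 for i = 0, 1, 2, …
1993-11-16 is 2 days after the start; 2 ÷ 3 = 0 remainder 2; since the remainder is 2, round up to i = 1. First occurrence in the window: #2 on 1993-11-17 (1×3 = 3 days in).
1993-12-13 is 29 days after the start; 29 ÷ 3 = 9 remainder 2. Last occurrence in the window: #10 on 1993-12-11.
Occurrences #2 through #10: 9 in total.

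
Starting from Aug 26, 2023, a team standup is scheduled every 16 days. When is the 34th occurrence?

The 34th occurrence is 33 intervals after the first: 33 × 16 = 528 days after Aug 26, 2023.
Aug has 31 days — 5 days to the end of Aug leaves 523.
From end of Aug to end of 2023 is 122 days (401 left).
2024 has 366 days (35 left).
Jan has 31 days (4 left).
4 days into Feb → Feb 4, 2025.

Feb 4, 2025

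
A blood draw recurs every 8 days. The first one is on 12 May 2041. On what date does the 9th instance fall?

15 July 2041

The 9th occurrence is 8 intervals after the first: 8 × 8 = 64 days after 12 May 2041.
May has 31 days — 19 days to the end of May leaves 45.
June has 30 days (15 left).
15 days into July → 15 July 2041.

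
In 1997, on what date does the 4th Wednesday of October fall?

October 22, 1997

October 1997 begins on a Wednesday, so the first Wednesday is October 1.
The 4th Wednesday is 3 weeks later: 1 + 21 = 22.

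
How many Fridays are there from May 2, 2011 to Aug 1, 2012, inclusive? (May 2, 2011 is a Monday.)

May 2, 2011 is a Monday; the first Friday on or after it is May 6, 2011 (4 days later).
From May 6, 2011 to Aug 1, 2012: 239 + 214 = 453 days (rest of 2011, to Aug 1, 2012 in 2012).
453 ÷ 7 = 64 full weeks with remainder 5, so 64 more Fridays after the first → 65.

65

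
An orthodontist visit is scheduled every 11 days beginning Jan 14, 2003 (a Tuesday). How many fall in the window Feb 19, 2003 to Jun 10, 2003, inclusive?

10

Occurrences land 11·i days after Jan 14, 2003 for i = 0, 1, 2, …
Feb 19, 2003 is 36 days after the start; 36 ÷ 11 = 3 remainder 3; since the remainder is 3, round up to i = 4. First occurrence in the window: #5 on Feb 27, 2003 (4×11 = 44 days in).
Jun 10, 2003 is 147 days after the start; 147 ÷ 11 = 13 remainder 4. Last occurrence in the window: #14 on Jun 6, 2003.
Occurrences #5 through #14: 10 in total.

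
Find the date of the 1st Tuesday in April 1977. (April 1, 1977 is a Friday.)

1977-04-05

April 1977 begins on a Friday, so the first Tuesday is April 5 (4 days later).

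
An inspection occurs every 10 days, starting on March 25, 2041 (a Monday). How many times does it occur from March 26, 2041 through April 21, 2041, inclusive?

Occurrences land 10·i days after March 25, 2041 for i = 0, 1, 2, …
March 26, 2041 is 1 day after the start; 1 ÷ 10 = 0 remainder 1; since the remainder is 1, round up to i = 1. First occurrence in the window: #2 on April 4, 2041 (1×10 = 10 days in).
April 21, 2041 is 27 days after the start; 27 ÷ 10 = 2 remainder 7. Last occurrence in the window: #3 on April 14, 2041.
Occurrences #2 through #3: 2 in total.

2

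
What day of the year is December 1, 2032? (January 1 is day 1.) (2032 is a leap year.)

336

Days in months before December: 31 + 29 + 31 + 30 + 31 + 30 + 31 + 31 + 30 + 31 + 30 = 335.
Plus 1 day into December → day 336.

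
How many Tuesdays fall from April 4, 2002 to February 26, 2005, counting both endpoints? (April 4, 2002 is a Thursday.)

151

April 4, 2002 is a Thursday; the first Tuesday on or after it is April 9, 2002 (5 days later).
From April 9, 2002 to February 26, 2005: 266 + 365 + 366 + 57 = 1054 days (rest of 2002, 2003, 2004, to February 26, 2005 in 2005).
1054 ÷ 7 = 150 full weeks with remainder 4, so 150 more Tuesdays after the first → 151.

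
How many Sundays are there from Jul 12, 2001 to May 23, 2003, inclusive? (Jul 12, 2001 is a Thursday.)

Jul 12, 2001 is a Thursday; the first Sunday on or after it is Jul 15, 2001 (3 days later).
From Jul 15, 2001 to May 23, 2003: 169 + 365 + 143 = 677 days (rest of 2001, 2002, to May 23, 2003 in 2003).
677 ÷ 7 = 96 full weeks with remainder 5, so 96 more Sundays after the first → 97.

97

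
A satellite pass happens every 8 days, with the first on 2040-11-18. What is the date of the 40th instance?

2041-09-26

The 40th occurrence is 39 intervals after the first: 39 × 8 = 312 days after 2040-11-18.
November has 30 days — 12 days to the end of November leaves 300.
December has 31 days (269 left).
January has 31 days (238 left).
February has 28 days (210 left).
March has 31 days (179 left).
April has 30 days (149 left).
May has 31 days (118 left).
June has 30 days (88 left).
July has 31 days (57 left).
August has 31 days (26 left).
26 days into September → 2041-09-26.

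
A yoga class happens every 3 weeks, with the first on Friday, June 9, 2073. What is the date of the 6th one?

The 6th occurrence is 5 intervals after the first: 5 × 21 = 105 days after June 9, 2073.
June has 30 days — 21 days to the end of June leaves 84.
July has 31 days (53 left).
August has 31 days (22 left).
22 days into September → September 22, 2073.

September 22, 2073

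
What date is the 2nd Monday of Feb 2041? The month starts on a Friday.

Feb 11, 2041

Feb 2041 begins on a Friday, so the first Monday is Feb 4 (3 days later).
The 2nd Monday is 1 weeks later: 4 + 7 = 11.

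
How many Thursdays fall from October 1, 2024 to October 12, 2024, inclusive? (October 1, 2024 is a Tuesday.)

October 1, 2024 is a Tuesday; the first Thursday on or after it is October 3, 2024 (2 days later).
From October 3, 2024 to October 12, 2024 is 12 − 3 = 9 days.
9 ÷ 7 = 1 full weeks with remainder 2, so 1 more Thursdays after the first → 2.

2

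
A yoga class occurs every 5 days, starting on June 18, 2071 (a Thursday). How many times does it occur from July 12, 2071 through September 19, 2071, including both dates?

14

Occurrences land 5·i days after June 18, 2071 for i = 0, 1, 2, …
July 12, 2071 is 24 days after the start; 24 ÷ 5 = 4 remainder 4; since the remainder is 4, round up to i = 5. First occurrence in the window: #6 on July 13, 2071 (5×5 = 25 days in).
September 19, 2071 is 93 days after the start; 93 ÷ 5 = 18 remainder 3. Last occurrence in the window: #19 on September 16, 2071.
Occurrences #6 through #19: 14 in total.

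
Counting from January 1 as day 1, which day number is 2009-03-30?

Days in months before March: 31 + 28 = 59.
Plus 30 days into March → day 89.

89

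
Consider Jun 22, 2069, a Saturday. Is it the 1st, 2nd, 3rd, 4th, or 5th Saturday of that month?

Day 22 falls in week ⌈22/7⌉ of the month.
Days 1–7 hold the 1st Saturday, 8–14 the 2nd, 15–21 the 3rd, 22–28 the 4th, 29–31 the 5th.
22 is in the range for the 4th.

4th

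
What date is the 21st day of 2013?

January 21, 2013

21 into January → January 21.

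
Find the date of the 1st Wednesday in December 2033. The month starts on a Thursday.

December 2033 begins on a Thursday, so the first Wednesday is December 7 (6 days later).

December 7, 2033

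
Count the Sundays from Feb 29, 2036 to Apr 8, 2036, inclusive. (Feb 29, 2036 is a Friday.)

Feb 29, 2036 is a Friday; the first Sunday on or after it is Mar 2, 2036 (2 days later).
From Mar 2, 2036 to Apr 8, 2036: 29 + 8 = 37 days (rest of Mar, Apr).
37 ÷ 7 = 5 full weeks with remainder 2, so 5 more Sundays after the first → 6.

6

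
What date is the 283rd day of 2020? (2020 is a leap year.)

2020-10-09

January has 31 days (283 − 31 = 252 remain).
February has 29 days (252 − 29 = 223 remain).
March has 31 days (223 − 31 = 192 remain).
April has 30 days (192 − 30 = 162 remain).
May has 31 days (162 − 31 = 131 remain).
June has 30 days (131 − 30 = 101 remain).
July has 31 days (101 − 31 = 70 remain).
August has 31 days (70 − 31 = 39 remain).
September has 30 days (39 − 30 = 9 remain).
9 into October → October 9.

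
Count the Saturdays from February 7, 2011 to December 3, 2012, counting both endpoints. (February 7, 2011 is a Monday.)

95

February 7, 2011 is a Monday; the first Saturday on or after it is February 12, 2011 (5 days later).
From February 12, 2011 to December 3, 2012: 322 + 338 = 660 days (rest of 2011, to December 3, 2012 in 2012).
660 ÷ 7 = 94 full weeks with remainder 2, so 94 more Saturdays after the first → 95.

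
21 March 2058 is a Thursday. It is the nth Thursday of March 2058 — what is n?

3rd

Day 21 falls in week ⌈21/7⌉ of the month.
Days 1–7 hold the 1st Thursday, 8–14 the 2nd, 15–21 the 3rd, 22–28 the 4th, 29–31 the 5th.
21 is in the range for the 3rd.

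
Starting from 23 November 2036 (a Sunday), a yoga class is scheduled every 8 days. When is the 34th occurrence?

14 August 2037

The 34th occurrence is 33 intervals after the first: 33 × 8 = 264 days after 23 November 2036.
November has 30 days — 7 days to the end of November leaves 257.
December has 31 days (226 left).
January has 31 days (195 left).
February has 28 days (167 left).
March has 31 days (136 left).
April has 30 days (106 left).
May has 31 days (75 left).
June has 30 days (45 left).
July has 31 days (14 left).
14 days into August → 14 August 2037.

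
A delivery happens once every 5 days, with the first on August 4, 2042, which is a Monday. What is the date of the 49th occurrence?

April 1, 2043

The 49th occurrence is 48 intervals after the first: 48 × 5 = 240 days after August 4, 2042.
August has 31 days — 27 days to the end of August leaves 213.
September has 30 days (183 left).
October has 31 days (152 left).
November has 30 days (122 left).
December has 31 days (91 left).
January has 31 days (60 left).
February has 28 days (32 left).
March has 31 days (1 left).
1 day into April → April 1, 2043.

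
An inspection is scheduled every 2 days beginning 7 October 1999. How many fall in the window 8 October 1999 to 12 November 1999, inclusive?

18

Occurrences land 2·i days after 7 October 1999 for i = 0, 1, 2, …
8 October 1999 is 1 day after the start; 1 ÷ 2 = 0 remainder 1; since the remainder is 1, round up to i = 1. First occurrence in the window: #2 on 9 October 1999 (1×2 = 2 days in).
12 November 1999 is 36 days after the start; 36 ÷ 2 = 18 remainder 0. Last occurrence in the window: #19 on 12 November 1999.
Occurrences #2 through #19: 18 in total.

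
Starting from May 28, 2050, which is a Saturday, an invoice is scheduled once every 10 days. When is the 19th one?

November 24, 2050

The 19th occurrence is 18 intervals after the first: 18 × 10 = 180 days after May 28, 2050.
May has 31 days — 3 days to the end of May leaves 177.
June has 30 days (147 left).
July has 31 days (116 left).
August has 31 days (85 left).
September has 30 days (55 left).
October has 31 days (24 left).
24 days into November → November 24, 2050.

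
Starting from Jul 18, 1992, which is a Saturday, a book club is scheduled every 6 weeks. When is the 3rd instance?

The 3rd occurrence is 2 intervals after the first: 2 × 42 = 84 days after Jul 18, 1992.
Jul has 31 days — 13 days to the end of Jul leaves 71.
Aug has 31 days (40 left).
Sep has 30 days (10 left).
10 days into Oct → Oct 10, 1992.

Oct 10, 1992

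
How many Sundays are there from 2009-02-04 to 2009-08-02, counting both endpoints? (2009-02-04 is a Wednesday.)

26

2009-02-04 is a Wednesday; the first Sunday on or after it is 2009-02-08 (4 days later).
From 2009-02-08 to 2009-08-02: 20 + 31 + 30 + 31 + 30 + 31 + 2 = 175 days (rest of February, March, April, May, June, July, August).
175 ÷ 7 = 25 full weeks with remainder 0, so 25 more Sundays after the first → 26.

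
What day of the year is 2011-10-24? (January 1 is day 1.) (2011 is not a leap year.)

Days in months before October: 31 + 28 + 31 + 30 + 31 + 30 + 31 + 31 + 30 = 273.
Plus 24 days into October → day 297.

297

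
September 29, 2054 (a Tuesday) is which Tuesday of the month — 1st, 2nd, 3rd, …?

Day 29 falls in week ⌈29/7⌉ of the month.
Days 1–7 hold the 1st Tuesday, 8–14 the 2nd, 15–21 the 3rd, 22–28 the 4th, 29–31 the 5th.
29 is in the range for the 5th.

5th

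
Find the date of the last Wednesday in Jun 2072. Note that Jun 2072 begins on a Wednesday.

Jun 2072 begins on a Wednesday, so the first Wednesday is Jun 1.
Jun 2072 has 30 days. Adding weeks: 1, 8, 15, 22, 29 — the last one ≤ 30 is the 29th.

Jun 29, 2072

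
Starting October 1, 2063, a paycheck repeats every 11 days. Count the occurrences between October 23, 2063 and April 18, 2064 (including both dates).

17

Occurrences land 11·i days after October 1, 2063 for i = 0, 1, 2, …
October 23, 2063 is 22 days after the start; 22 ÷ 11 = 2 remainder 0. First occurrence in the window: #3 on October 23, 2063 (2×11 = 22 days in).
April 18, 2064 is 200 days after the start; 200 ÷ 11 = 18 remainder 2. Last occurrence in the window: #19 on April 16, 2064.
Occurrences #3 through #19: 17 in total.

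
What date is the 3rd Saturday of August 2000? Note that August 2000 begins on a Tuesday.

August 2000 begins on a Tuesday, so the first Saturday is August 5 (4 days later).
The 3rd Saturday is 2 weeks later: 5 + 14 = 19.

19 August 2000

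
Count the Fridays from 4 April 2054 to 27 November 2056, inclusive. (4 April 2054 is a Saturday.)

138

4 April 2054 is a Saturday; the first Friday on or after it is 10 April 2054 (6 days later).
From 10 April 2054 to 27 November 2056: 265 + 365 + 332 = 962 days (rest of 2054, 2055, to 27 November 2056 in 2056).
962 ÷ 7 = 137 full weeks with remainder 3, so 137 more Fridays after the first → 138.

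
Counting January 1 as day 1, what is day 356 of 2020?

Dec 21, 2020

Jan has 31 days (356 − 31 = 325 remain).
Feb has 29 days (325 − 29 = 296 remain).
Mar has 31 days (296 − 31 = 265 remain).
Apr has 30 days (265 − 30 = 235 remain).
May has 31 days (235 − 31 = 204 remain).
Jun has 30 days (204 − 30 = 174 remain).
Jul has 31 days (174 − 31 = 143 remain).
Aug has 31 days (143 − 31 = 112 remain).
Sep has 30 days (112 − 30 = 82 remain).
Oct has 31 days (82 − 31 = 51 remain).
Nov has 30 days (51 − 30 = 21 remain).
21 into Dec → Dec 21.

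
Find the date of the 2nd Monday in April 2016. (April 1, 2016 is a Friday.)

April 2016 begins on a Friday, so the first Monday is April 4 (3 days later).
The 2nd Monday is 1 weeks later: 4 + 7 = 11.

11 April 2016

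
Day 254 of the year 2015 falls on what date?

2015-09-11

January has 31 days (254 − 31 = 223 remain).
February has 28 days (223 − 28 = 195 remain).
March has 31 days (195 − 31 = 164 remain).
April has 30 days (164 − 30 = 134 remain).
May has 31 days (134 − 31 = 103 remain).
June has 30 days (103 − 30 = 73 remain).
July has 31 days (73 − 31 = 42 remain).
August has 31 days (42 − 31 = 11 remain).
11 into September → September 11.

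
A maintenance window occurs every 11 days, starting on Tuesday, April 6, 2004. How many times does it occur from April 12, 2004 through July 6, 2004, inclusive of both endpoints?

8

Occurrences land 11·i days after April 6, 2004 for i = 0, 1, 2, …
April 12, 2004 is 6 days after the start; 6 ÷ 11 = 0 remainder 6; since the remainder is 6, round up to i = 1. First occurrence in the window: #2 on April 17, 2004 (1×11 = 11 days in).
July 6, 2004 is 91 days after the start; 91 ÷ 11 = 8 remainder 3. Last occurrence in the window: #9 on July 3, 2004.
Occurrences #2 through #9: 8 in total.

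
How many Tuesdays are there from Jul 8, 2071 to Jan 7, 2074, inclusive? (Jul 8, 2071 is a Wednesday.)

130

Jul 8, 2071 is a Wednesday; the first Tuesday on or after it is Jul 14, 2071 (6 days later).
From Jul 14, 2071 to Jan 7, 2074: 170 + 366 + 365 + 7 = 908 days (rest of 2071, 2072, 2073, to Jan 7, 2074 in 2074).
908 ÷ 7 = 129 full weeks with remainder 5, so 129 more Tuesdays after the first → 130.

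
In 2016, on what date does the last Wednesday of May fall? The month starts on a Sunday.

May 25, 2016

May 2016 begins on a Sunday, so the first Wednesday is May 4 (3 days later).
May 2016 has 31 days. Adding weeks: 4, 11, 18, 25 — the last one ≤ 31 is the 25th.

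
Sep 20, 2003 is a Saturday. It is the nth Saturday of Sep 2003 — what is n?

3rd

Day 20 falls in week ⌈20/7⌉ of the month.
Days 1–7 hold the 1st Saturday, 8–14 the 2nd, 15–21 the 3rd, 22–28 the 4th, 29–31 the 5th.
20 is in the range for the 3rd.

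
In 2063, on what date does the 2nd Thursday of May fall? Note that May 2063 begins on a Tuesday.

10 May 2063

May 2063 begins on a Tuesday, so the first Thursday is May 3 (2 days later).
The 2nd Thursday is 1 weeks later: 3 + 7 = 10.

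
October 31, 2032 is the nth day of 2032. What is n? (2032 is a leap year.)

305

Days in months before October: 31 + 29 + 31 + 30 + 31 + 30 + 31 + 31 + 30 = 274.
Plus 31 days into October → day 305.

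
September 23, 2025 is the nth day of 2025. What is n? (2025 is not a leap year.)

Days in months before September: 31 + 28 + 31 + 30 + 31 + 30 + 31 + 31 = 243.
Plus 23 days into September → day 266.

266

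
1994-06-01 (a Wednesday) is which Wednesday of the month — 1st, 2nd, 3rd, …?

1st

Day 1 falls in week ⌈1/7⌉ of the month.
Days 1–7 hold the 1st Wednesday, 8–14 the 2nd, 15–21 the 3rd, 22–28 the 4th, 29–31 the 5th.
1 is in the range for the 1st.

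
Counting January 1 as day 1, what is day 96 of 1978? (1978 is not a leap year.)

Jan has 31 days (96 − 31 = 65 remain).
Feb has 28 days (65 − 28 = 37 remain).
Mar has 31 days (37 − 31 = 6 remain).
6 into Apr → Apr 6.

Apr 6, 1978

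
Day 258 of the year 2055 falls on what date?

January has 31 days (258 − 31 = 227 remain).
February has 28 days (227 − 28 = 199 remain).
March has 31 days (199 − 31 = 168 remain).
April has 30 days (168 − 30 = 138 remain).
May has 31 days (138 − 31 = 107 remain).
June has 30 days (107 − 30 = 77 remain).
July has 31 days (77 − 31 = 46 remain).
August has 31 days (46 − 31 = 15 remain).
15 into September → September 15.

September 15, 2055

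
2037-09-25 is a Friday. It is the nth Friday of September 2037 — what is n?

4th

Day 25 falls in week ⌈25/7⌉ of the month.
Days 1–7 hold the 1st Friday, 8–14 the 2nd, 15–21 the 3rd, 22–28 the 4th, 29–31 the 5th.
25 is in the range for the 4th.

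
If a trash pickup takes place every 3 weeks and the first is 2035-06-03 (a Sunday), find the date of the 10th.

2035-12-09

The 10th occurrence is 9 intervals after the first: 9 × 21 = 189 days after 2035-06-03.
June has 30 days — 27 days to the end of June leaves 162.
July has 31 days (131 left).
August has 31 days (100 left).
September has 30 days (70 left).
October has 31 days (39 left).
November has 30 days (9 left).
9 days into December → 2035-12-09.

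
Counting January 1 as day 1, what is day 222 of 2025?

January has 31 days (222 − 31 = 191 remain).
February has 28 days (191 − 28 = 163 remain).
March has 31 days (163 − 31 = 132 remain).
April has 30 days (132 − 30 = 102 remain).
May has 31 days (102 − 31 = 71 remain).
June has 30 days (71 − 30 = 41 remain).
July has 31 days (41 − 31 = 10 remain).
10 into August → August 10.

August 10, 2025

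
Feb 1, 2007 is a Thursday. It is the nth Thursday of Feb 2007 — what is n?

Day 1 falls in week ⌈1/7⌉ of the month.
Days 1–7 hold the 1st Thursday, 8–14 the 2nd, 15–21 the 3rd, 22–28 the 4th, 29–31 the 5th.
1 is in the range for the 1st.

1st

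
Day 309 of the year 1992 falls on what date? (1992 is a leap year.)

4 November 1992

January has 31 days (309 − 31 = 278 remain).
February has 29 days (278 − 29 = 249 remain).
March has 31 days (249 − 31 = 218 remain).
April has 30 days (218 − 30 = 188 remain).
May has 31 days (188 − 31 = 157 remain).
June has 30 days (157 − 30 = 127 remain).
July has 31 days (127 − 31 = 96 remain).
August has 31 days (96 − 31 = 65 remain).
September has 30 days (65 − 30 = 35 remain).
October has 31 days (35 − 31 = 4 remain).
4 into November → November 4.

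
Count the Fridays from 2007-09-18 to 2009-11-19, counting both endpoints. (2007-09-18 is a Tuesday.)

113

2007-09-18 is a Tuesday; the first Friday on or after it is 2007-09-21 (3 days later).
From 2007-09-21 to 2009-11-19: 101 + 366 + 323 = 790 days (rest of 2007, 2008, to 2009-11-19 in 2009).
790 ÷ 7 = 112 full weeks with remainder 6, so 112 more Fridays after the first → 113.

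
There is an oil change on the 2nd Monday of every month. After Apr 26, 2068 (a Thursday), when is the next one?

Apr 2068 starts on a Sunday; its first Monday is the 2nd, so the 2nd Monday is the 9th — Apr 9, 2068.
That is not after Apr 26, 2068, so look at May 2068.
May 2068 starts on a Tuesday; its first Monday is the 7th, so the 2nd Monday is the 14th — May 14, 2068.

May 14, 2068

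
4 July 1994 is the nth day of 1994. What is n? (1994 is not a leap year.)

185

Days in months before July: 31 + 28 + 31 + 30 + 31 + 30 = 181.
Plus 4 days into July → day 185.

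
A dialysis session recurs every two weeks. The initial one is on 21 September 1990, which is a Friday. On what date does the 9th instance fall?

11 January 1991

The 9th occurrence is 8 intervals after the first: 8 × 14 = 112 days after 21 September 1990.
September has 30 days — 9 days to the end of September leaves 103.
October has 31 days (72 left).
November has 30 days (42 left).
December has 31 days (11 left).
11 days into January → 11 January 1991.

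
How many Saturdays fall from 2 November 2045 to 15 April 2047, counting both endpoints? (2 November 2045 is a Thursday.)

76

2 November 2045 is a Thursday; the first Saturday on or after it is 4 November 2045 (2 days later).
From 4 November 2045 to 15 April 2047: 57 + 365 + 105 = 527 days (rest of 2045, 2046, to 15 April 2047 in 2047).
527 ÷ 7 = 75 full weeks with remainder 2, so 75 more Saturdays after the first → 76.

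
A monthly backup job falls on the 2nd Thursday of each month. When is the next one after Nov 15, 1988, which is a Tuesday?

Dec 8, 1988

Nov 1988 starts on a Tuesday; its first Thursday is the 3rd, so the 2nd Thursday is the 10th — Nov 10, 1988.
That is not after Nov 15, 1988, so look at Dec 1988.
Dec 1988 starts on a Thursday; its first Thursday is the 1st, so the 2nd Thursday is the 8th — Dec 8, 1988.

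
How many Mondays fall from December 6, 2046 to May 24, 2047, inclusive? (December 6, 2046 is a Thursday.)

December 6, 2046 is a Thursday; the first Monday on or after it is December 10, 2046 (4 days later).
From December 10, 2046 to May 24, 2047: 21 + 31 + 28 + 31 + 30 + 24 = 165 days (rest of December, January, February, March, April, May).
165 ÷ 7 = 23 full weeks with remainder 4, so 23 more Mondays after the first → 24.

24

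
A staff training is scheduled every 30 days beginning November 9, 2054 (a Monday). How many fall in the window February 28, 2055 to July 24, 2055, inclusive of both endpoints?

Occurrences land 30·i days after November 9, 2054 for i = 0, 1, 2, …
February 28, 2055 is 111 days after the start; 111 ÷ 30 = 3 remainder 21; since the remainder is 21, round up to i = 4. First occurrence in the window: #5 on March 9, 2055 (4×30 = 120 days in).
July 24, 2055 is 257 days after the start; 257 ÷ 30 = 8 remainder 17. Last occurrence in the window: #9 on July 7, 2055.
Occurrences #5 through #9: 5 in total.

5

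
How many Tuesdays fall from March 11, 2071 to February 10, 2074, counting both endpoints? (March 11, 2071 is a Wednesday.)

152

March 11, 2071 is a Wednesday; the first Tuesday on or after it is March 17, 2071 (6 days later).
From March 17, 2071 to February 10, 2074: 289 + 366 + 365 + 41 = 1061 days (rest of 2071, 2072, 2073, to February 10, 2074 in 2074).
1061 ÷ 7 = 151 full weeks with remainder 4, so 151 more Tuesdays after the first → 152.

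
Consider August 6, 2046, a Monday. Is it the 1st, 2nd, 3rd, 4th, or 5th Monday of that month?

Day 6 falls in week ⌈6/7⌉ of the month.
Days 1–7 hold the 1st Monday, 8–14 the 2nd, 15–21 the 3rd, 22–28 the 4th, 29–31 the 5th.
6 is in the range for the 1st.

1st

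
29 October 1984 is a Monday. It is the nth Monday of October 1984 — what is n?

5th

Day 29 falls in week ⌈29/7⌉ of the month.
Days 1–7 hold the 1st Monday, 8–14 the 2nd, 15–21 the 3rd, 22–28 the 4th, 29–31 the 5th.
29 is in the range for the 5th.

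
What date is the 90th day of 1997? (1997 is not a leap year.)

Mar 31, 1997

Jan has 31 days (90 − 31 = 59 remain).
Feb has 28 days (59 − 28 = 31 remain).
31 into Mar → Mar 31.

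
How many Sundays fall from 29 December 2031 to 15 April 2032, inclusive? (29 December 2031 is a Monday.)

29 December 2031 is a Monday; the first Sunday on or after it is 4 January 2032 (6 days later).
From 4 January 2032 to 15 April 2032: 27 + 29 + 31 + 15 = 102 days (rest of January, February, March, April).
102 ÷ 7 = 14 full weeks with remainder 4, so 14 more Sundays after the first → 15.

15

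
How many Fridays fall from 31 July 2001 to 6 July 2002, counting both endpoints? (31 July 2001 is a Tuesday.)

31 July 2001 is a Tuesday; the first Friday on or after it is 3 August 2001 (3 days later).
From 3 August 2001 to 6 July 2002: 150 + 187 = 337 days (rest of 2001, to 6 July 2002 in 2002).
337 ÷ 7 = 48 full weeks with remainder 1, so 48 more Fridays after the first → 49.

49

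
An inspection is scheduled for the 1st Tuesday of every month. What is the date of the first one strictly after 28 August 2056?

5 September 2056

August 2056 starts on a Tuesday, so its 1st Tuesday is 1 August 2056.
That is not after 28 August 2056, so look at September 2056.
September 2056 starts on a Friday, so its 1st Tuesday is 5 September 2056 (4 days in).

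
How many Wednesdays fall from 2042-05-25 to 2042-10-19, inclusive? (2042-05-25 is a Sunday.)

2042-05-25 is a Sunday; the first Wednesday on or after it is 2042-05-28 (3 days later).
From 2042-05-28 to 2042-10-19: 3 + 30 + 31 + 31 + 30 + 19 = 144 days (rest of May, June, July, August, September, October).
144 ÷ 7 = 20 full weeks with remainder 4, so 20 more Wednesdays after the first → 21.

21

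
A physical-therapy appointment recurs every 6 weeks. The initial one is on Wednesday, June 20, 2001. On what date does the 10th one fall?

The 10th occurrence is 9 intervals after the first: 9 × 42 = 378 days after June 20, 2001.
June has 30 days — 10 days to the end of June leaves 368.
July has 31 days (337 left).
August has 31 days (306 left).
September has 30 days (276 left).
October has 31 days (245 left).
November has 30 days (215 left).
December has 31 days (184 left).
January has 31 days (153 left).
February has 28 days (125 left).
March has 31 days (94 left).
April has 30 days (64 left).
May has 31 days (33 left).
June has 30 days (3 left).
3 days into July → July 3, 2002.

July 3, 2002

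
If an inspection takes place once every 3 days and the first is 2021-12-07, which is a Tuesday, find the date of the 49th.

The 49th occurrence is 48 intervals after the first: 48 × 3 = 144 days after 2021-12-07.
December has 31 days — 24 days to the end of December leaves 120.
January has 31 days (89 left).
February has 28 days (61 left).
March has 31 days (30 left).
30 days into April → 2022-04-30.

2022-04-30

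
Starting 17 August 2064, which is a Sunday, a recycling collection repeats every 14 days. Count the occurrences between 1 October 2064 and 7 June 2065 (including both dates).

Occurrences land 14·i days after 17 August 2064 for i = 0, 1, 2, …
1 October 2064 is 45 days after the start; 45 ÷ 14 = 3 remainder 3; since the remainder is 3, round up to i = 4. First occurrence in the window: #5 on 12 October 2064 (4×14 = 56 days in).
7 June 2065 is 294 days after the start; 294 ÷ 14 = 21 remainder 0. Last occurrence in the window: #22 on 7 June 2065.
Occurrences #5 through #22: 18 in total.

18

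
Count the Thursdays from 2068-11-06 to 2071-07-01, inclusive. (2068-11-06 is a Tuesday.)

138

2068-11-06 is a Tuesday; the first Thursday on or after it is 2068-11-08 (2 days later).
From 2068-11-08 to 2071-07-01: 53 + 365 + 365 + 182 = 965 days (rest of 2068, 2069, 2070, to 2071-07-01 in 2071).
965 ÷ 7 = 137 full weeks with remainder 6, so 137 more Thursdays after the first → 138.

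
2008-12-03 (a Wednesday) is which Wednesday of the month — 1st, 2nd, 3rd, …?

1st

Day 3 falls in week ⌈3/7⌉ of the month.
Days 1–7 hold the 1st Wednesday, 8–14 the 2nd, 15–21 the 3rd, 22–28 the 4th, 29–31 the 5th.
3 is in the range for the 1st.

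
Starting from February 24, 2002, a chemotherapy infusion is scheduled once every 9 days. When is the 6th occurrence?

April 10, 2002

The 6th occurrence is 5 intervals after the first: 5 × 9 = 45 days after February 24, 2002.
February has 28 days — 4 days to the end of February leaves 41.
March has 31 days (10 left).
10 days into April → April 10, 2002.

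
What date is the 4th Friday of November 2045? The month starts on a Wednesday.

November 2045 begins on a Wednesday, so the first Friday is November 3 (2 days later).
The 4th Friday is 3 weeks later: 3 + 21 = 24.

2045-11-24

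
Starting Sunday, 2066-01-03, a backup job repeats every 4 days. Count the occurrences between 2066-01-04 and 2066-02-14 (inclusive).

10

Occurrences land 4·i days after 2066-01-03 for i = 0, 1, 2, …
2066-01-04 is 1 day after the start; 1 ÷ 4 = 0 remainder 1; since the remainder is 1, round up to i = 1. First occurrence in the window: #2 on 2066-01-07 (1×4 = 4 days in).
2066-02-14 is 42 days after the start; 42 ÷ 4 = 10 remainder 2. Last occurrence in the window: #11 on 2066-02-12.
Occurrences #2 through #11: 10 in total.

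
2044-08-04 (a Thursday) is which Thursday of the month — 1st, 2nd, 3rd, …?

1st

Day 4 falls in week ⌈4/7⌉ of the month.
Days 1–7 hold the 1st Thursday, 8–14 the 2nd, 15–21 the 3rd, 22–28 the 4th, 29–31 the 5th.
4 is in the range for the 1st.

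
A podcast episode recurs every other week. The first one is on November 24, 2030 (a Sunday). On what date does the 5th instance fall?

The 5th occurrence is 4 intervals after the first: 4 × 14 = 56 days after November 24, 2030.
November has 30 days — 6 days to the end of November leaves 50.
December has 31 days (19 left).
19 days into January → January 19, 2031.

January 19, 2031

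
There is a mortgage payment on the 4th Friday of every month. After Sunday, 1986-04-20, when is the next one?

1986-04-25

April 1986 starts on a Tuesday; its first Friday is the 4th, so the 4th Friday is the 25th — 1986-04-25.
1986-04-25 is after 1986-04-20, so that is the next one.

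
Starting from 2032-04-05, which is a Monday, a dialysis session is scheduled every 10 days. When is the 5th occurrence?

2032-05-15

The 5th occurrence is 4 intervals after the first: 4 × 10 = 40 days after 2032-04-05.
April has 30 days — 25 days to the end of April leaves 15.
15 days into May → 2032-05-15.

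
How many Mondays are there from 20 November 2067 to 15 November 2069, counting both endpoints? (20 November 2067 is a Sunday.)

20 November 2067 is a Sunday; the first Monday on or after it is 21 November 2067 (1 day later).
From 21 November 2067 to 15 November 2069: 40 + 366 + 319 = 725 days (rest of 2067, 2068, to 15 November 2069 in 2069).
725 ÷ 7 = 103 full weeks with remainder 4, so 103 more Mondays after the first → 104.

104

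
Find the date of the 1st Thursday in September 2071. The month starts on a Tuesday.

2071-09-03

September 2071 begins on a Tuesday, so the first Thursday is September 3 (2 days later).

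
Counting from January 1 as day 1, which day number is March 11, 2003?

70

Days in months before March: 31 + 28 = 59.
Plus 11 days into March → day 70.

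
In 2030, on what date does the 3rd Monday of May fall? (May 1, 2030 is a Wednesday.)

May 2030 begins on a Wednesday, so the first Monday is May 6 (5 days later).
The 3rd Monday is 2 weeks later: 6 + 14 = 20.

20 May 2030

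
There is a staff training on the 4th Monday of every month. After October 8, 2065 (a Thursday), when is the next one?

October 2065 starts on a Thursday; its first Monday is the 5th, so the 4th Monday is the 26th — October 26, 2065.
October 26, 2065 is after October 8, 2065, so that is the next one.

October 26, 2065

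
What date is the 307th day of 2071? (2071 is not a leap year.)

November 3, 2071

January has 31 days (307 − 31 = 276 remain).
February has 28 days (276 − 28 = 248 remain).
March has 31 days (248 − 31 = 217 remain).
April has 30 days (217 − 30 = 187 remain).
May has 31 days (187 − 31 = 156 remain).
June has 30 days (156 − 30 = 126 remain).
July has 31 days (126 − 31 = 95 remain).
August has 31 days (95 − 31 = 64 remain).
September has 30 days (64 − 30 = 34 remain).
October has 31 days (34 − 31 = 3 remain).
3 into November → November 3.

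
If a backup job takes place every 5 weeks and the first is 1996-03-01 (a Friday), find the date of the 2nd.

1996-04-05

The 2nd occurrence is 1 interval after the first: 1 × 35 = 35 days after 1996-03-01.
March has 31 days — 30 days to the end of March leaves 5.
5 days into April → 1996-04-05.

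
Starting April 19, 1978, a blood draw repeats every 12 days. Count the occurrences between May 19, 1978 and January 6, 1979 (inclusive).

Occurrences land 12·i days after April 19, 1978 for i = 0, 1, 2, …
May 19, 1978 is 30 days after the start; 30 ÷ 12 = 2 remainder 6; since the remainder is 6, round up to i = 3. First occurrence in the window: #4 on May 25, 1978 (3×12 = 36 days in).
January 6, 1979 is 262 days after the start; 262 ÷ 12 = 21 remainder 10. Last occurrence in the window: #22 on December 27, 1978.
Occurrences #4 through #22: 19 in total.

19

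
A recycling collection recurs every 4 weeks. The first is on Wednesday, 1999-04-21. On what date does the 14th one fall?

The 14th occurrence is 13 intervals after the first: 13 × 28 = 364 days after 1999-04-21.
April has 30 days — 9 days to the end of April leaves 355.
May has 31 days (324 left).
June has 30 days (294 left).
July has 31 days (263 left).
August has 31 days (232 left).
September has 30 days (202 left).
October has 31 days (171 left).
November has 30 days (141 left).
December has 31 days (110 left).
January has 31 days (79 left).
February has 29 days (50 left).
March has 31 days (19 left).
19 days into April → 2000-04-19.

2000-04-19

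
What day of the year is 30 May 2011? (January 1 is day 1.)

Days in months before May: 31 + 28 + 31 + 30 = 120.
Plus 30 days into May → day 150.

150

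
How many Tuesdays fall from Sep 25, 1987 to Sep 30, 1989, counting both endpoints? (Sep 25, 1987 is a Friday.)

Sep 25, 1987 is a Friday; the first Tuesday on or after it is Sep 29, 1987 (4 days later).
From Sep 29, 1987 to Sep 30, 1989: 93 + 366 + 273 = 732 days (rest of 1987, 1988, to Sep 30, 1989 in 1989).
732 ÷ 7 = 104 full weeks with remainder 4, so 104 more Tuesdays after the first → 105.

105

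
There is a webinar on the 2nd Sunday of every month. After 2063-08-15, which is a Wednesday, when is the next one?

August 2063 starts on a Wednesday; its first Sunday is the 5th, so the 2nd Sunday is the 12th — 2063-08-12.
That is not after 2063-08-15, so look at September 2063.
September 2063 starts on a Saturday; its first Sunday is the 2nd, so the 2nd Sunday is the 9th — 2063-09-09.

2063-09-09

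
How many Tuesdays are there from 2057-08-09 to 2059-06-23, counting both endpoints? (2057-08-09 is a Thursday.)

97

2057-08-09 is a Thursday; the first Tuesday on or after it is 2057-08-14 (5 days later).
From 2057-08-14 to 2059-06-23: 139 + 365 + 174 = 678 days (rest of 2057, 2058, to 2059-06-23 in 2059).
678 ÷ 7 = 96 full weeks with remainder 6, so 96 more Tuesdays after the first → 97.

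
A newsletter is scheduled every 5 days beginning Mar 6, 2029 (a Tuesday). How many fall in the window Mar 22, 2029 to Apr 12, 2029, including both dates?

4

Occurrences land 5·i days after Mar 6, 2029 for i = 0, 1, 2, …
Mar 22, 2029 is 16 days after the start; 16 ÷ 5 = 3 remainder 1; since the remainder is 1, round up to i = 4. First occurrence in the window: #5 on Mar 26, 2029 (4×5 = 20 days in).
Apr 12, 2029 is 37 days after the start; 37 ÷ 5 = 7 remainder 2. Last occurrence in the window: #8 on Apr 10, 2029.
Occurrences #5 through #8: 4 in total.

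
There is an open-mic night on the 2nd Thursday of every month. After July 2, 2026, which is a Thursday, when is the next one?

July 2026 starts on a Wednesday; its first Thursday is the 2nd, so the 2nd Thursday is the 9th — July 9, 2026.
July 9, 2026 is after July 2, 2026, so that is the next one.

July 9, 2026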